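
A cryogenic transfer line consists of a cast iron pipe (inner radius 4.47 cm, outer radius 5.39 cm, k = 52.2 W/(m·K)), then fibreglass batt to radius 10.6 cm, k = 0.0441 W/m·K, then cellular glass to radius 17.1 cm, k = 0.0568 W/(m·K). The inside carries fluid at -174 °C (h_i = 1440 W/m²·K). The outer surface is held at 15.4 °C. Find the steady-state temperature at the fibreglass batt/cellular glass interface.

Resistance network (inner→outer):
  R'_conv,in = 1/(2πr h) = 1/(2π·0.0447·1440) = 0.002473 m·K/W
  R'_cast iron = ln(0.0539/0.0447)/(2πk) = 0.1872/(2π·52.2) = 5.706×10^-4 m·K/W
  R'_fibreglass batt = ln(0.106/0.0539)/(2πk) = 0.6763/(2π·0.0441) = 2.441 m·K/W
  R'_cellular glass = ln(0.171/0.106)/(2πk) = 0.4782/(2π·0.0568) = 1.340 m·K/W
ΣR = 0.002473 + 5.706×10^-4 + 2.441 + 1.340 = 3.784 m·K/W
Q' = ΔT/ΣR = (-174 °C − 15.4 °C)/3.784 = -50.05 W/m
From the inner boundary to the fibreglass batt/cellular glass interface, ΣR_partial = 2.444 m·K/W.
T_interface = T_in − Q'·ΣR_partial = -174 °C − (-50.05)(2.444) = -51.7 °C

T = -51.7 °C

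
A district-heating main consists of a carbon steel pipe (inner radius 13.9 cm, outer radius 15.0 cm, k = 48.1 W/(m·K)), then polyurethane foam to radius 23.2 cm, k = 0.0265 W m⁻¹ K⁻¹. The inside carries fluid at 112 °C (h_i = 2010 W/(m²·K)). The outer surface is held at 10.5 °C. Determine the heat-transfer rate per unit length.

Treat each layer as a resistance in series:
  R'_conv,in = 1/(2πr h) = 1/(2π·0.139·2010) = 5.697×10^-4 m·K/W
  R'_carbon steel = ln(0.150/0.139)/(2πk) = 0.07616/(2π·48.1) = 2.520×10^-4 m·K/W
  R'_polyurethane foam = ln(0.232/0.150)/(2πk) = 0.4361/(2π·0.0265) = 2.619 m·K/W
ΣR = 5.697×10^-4 + 2.520×10^-4 + 2.619 = 2.620 m·K/W
Q' = ΔT/ΣR = (112 °C − 10.5 °C)/2.620 = 38.7 W/m

Q' = 38.7 W/m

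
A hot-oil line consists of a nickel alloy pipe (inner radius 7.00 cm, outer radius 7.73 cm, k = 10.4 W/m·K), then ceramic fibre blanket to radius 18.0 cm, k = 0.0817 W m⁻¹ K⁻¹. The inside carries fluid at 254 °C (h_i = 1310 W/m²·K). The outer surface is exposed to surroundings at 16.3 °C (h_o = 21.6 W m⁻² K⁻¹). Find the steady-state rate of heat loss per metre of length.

Series thermal resistances, inner to outer:
  R'_conv,in = 1/(2πr h) = 1/(2π·0.0700·1310) = 0.001736 m·K/W
  R'_nickel alloy = ln(0.0773/0.0700)/(2πk) = 0.09920/(2π·10.4) = 0.001518 m·K/W
  R'_ceramic fibre blanket = ln(0.180/0.0773)/(2πk) = 0.8453/(2π·0.0817) = 1.647 m·K/W
  R'_conv,out = 1/(2πr h) = 1/(2π·0.180·21.6) = 0.04093 m·K/W
ΣR = 0.001736 + 0.001518 + 1.647 + 0.04093 = 1.691 m·K/W
Q' = ΔT/ΣR = (254 °C − 16.3 °C)/1.691 = 141 W/m

Q' = 141 W/m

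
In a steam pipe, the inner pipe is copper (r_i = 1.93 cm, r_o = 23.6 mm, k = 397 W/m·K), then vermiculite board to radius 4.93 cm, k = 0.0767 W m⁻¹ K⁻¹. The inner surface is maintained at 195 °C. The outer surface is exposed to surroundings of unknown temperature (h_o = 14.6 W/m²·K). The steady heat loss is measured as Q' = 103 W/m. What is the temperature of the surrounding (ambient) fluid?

Sum the resistances:
  R'_copper = ln(0.0236/0.0193)/(2πk) = 0.2011/(2π·397) = 8.064×10^-5 m·K/W
  R'_vermiculite board = ln(0.0493/0.0236)/(2πk) = 0.7367/(2π·0.0767) = 1.529 m·K/W
  R'_conv,out = 1/(2πr h) = 1/(2π·0.0493·14.6) = 0.2211 m·K/W
ΣR = 1.750 m·K/W
ΔT = Q'·ΣR = 103 × 1.750 = 180.2 K
Heat flows outward, so T_out = T_in − ΔT = 195 − 180.2 = 14.8 °C

T_out = 14.8 °C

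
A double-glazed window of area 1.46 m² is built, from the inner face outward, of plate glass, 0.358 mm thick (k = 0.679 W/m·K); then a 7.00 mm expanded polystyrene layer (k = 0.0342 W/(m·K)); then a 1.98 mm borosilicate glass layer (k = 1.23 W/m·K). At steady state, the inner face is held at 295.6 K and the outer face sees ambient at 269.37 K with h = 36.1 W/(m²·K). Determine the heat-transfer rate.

Series thermal resistances, inner to outer:
  R_plate glass = L/(kA) = 3.58×10^-4/(0.679·1.46) = 3.611×10^-4 K/W
  R_expanded polystyrene = L/(kA) = 0.00700/(0.0342·1.46) = 0.1402 K/W
  R_borosilicate glass = L/(kA) = 0.00198/(1.23·1.46) = 0.001103 K/W
  R_conv,out = 1/(hA) = 1/(36.1·1.46) = 0.01897 K/W
ΣR = 3.611×10^-4 + 0.1402 + 0.001103 + 0.01897 = 0.1606 K/W
Q = ΔT/ΣR = (295.6 K − 269.37 K)/0.1606 = 163 W

Q = 163 W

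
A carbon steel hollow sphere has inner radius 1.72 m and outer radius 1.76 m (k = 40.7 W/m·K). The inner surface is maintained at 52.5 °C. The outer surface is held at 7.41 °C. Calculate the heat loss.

Q = 1750 kW

Q = 4πk·ΔT/(1/r₁ − 1/r₂) = 4π × 40.7 × 45.09 / (1/1.72 − 1/1.76) = 1.75×10^6 W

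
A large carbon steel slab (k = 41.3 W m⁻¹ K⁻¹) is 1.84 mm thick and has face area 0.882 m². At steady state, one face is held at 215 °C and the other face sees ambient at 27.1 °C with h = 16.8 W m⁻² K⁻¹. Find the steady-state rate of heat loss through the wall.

Series thermal resistances, inner to outer:
  R_carbon steel = L/(kA) = 0.00184/(41.3·0.882) = 5.051×10^-5 K/W
  R_conv,out = 1/(hA) = 1/(16.8·0.882) = 0.06749 K/W
ΣR = 5.051×10^-5 + 0.06749 = 0.06754 K/W
Q = ΔT/ΣR = (215 °C − 27.1 °C)/0.06754 = 2780 W

Q = 2780 W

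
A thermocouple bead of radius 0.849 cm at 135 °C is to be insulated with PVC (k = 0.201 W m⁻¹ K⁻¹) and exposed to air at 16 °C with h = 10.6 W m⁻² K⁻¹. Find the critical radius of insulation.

For a sphere, r_cr = 2k_ins/h = 2·0.201/10.6 = 0.0379 m = 3.79 cm

r_cr = 3.79 cm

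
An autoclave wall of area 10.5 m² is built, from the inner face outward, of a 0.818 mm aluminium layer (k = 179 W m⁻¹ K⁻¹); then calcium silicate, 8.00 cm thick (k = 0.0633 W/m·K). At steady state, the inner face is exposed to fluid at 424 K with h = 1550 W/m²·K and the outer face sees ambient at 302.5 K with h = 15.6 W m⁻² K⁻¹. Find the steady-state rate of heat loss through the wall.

Resistance network (inner→outer):
  R_conv,in = 1/(hA) = 1/(1550·10.5) = 6.144×10^-5 K/W
  R_aluminium = L/(kA) = 8.18×10^-4/(179·10.5) = 4.352×10^-7 K/W
  R_calcium silicate = L/(kA) = 0.0800/(0.0633·10.5) = 0.1204 K/W
  R_conv,out = 1/(hA) = 1/(15.6·10.5) = 0.006105 K/W
ΣR = 6.144×10^-5 + 4.352×10^-7 + 0.1204 + 0.006105 = 0.1266 K/W
Q = ΔT/ΣR = (424 K − 302.5 K)/0.1266 = 960 W

Q = 960 W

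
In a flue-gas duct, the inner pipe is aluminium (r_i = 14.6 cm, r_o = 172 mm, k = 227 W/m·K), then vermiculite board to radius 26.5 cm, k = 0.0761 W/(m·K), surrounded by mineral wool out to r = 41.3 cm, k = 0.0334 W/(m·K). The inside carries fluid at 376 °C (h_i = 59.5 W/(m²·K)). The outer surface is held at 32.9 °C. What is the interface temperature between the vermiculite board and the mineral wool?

Treat each layer as a resistance in series:
  R'_conv,in = 1/(2πr h) = 1/(2π·0.146·59.5) = 0.01832 m·K/W
  R'_aluminium = ln(0.172/0.146)/(2πk) = 0.1639/(2π·227) = 1.149×10^-4 m·K/W
  R'_vermiculite board = ln(0.265/0.172)/(2πk) = 0.4322/(2π·0.0761) = 0.9040 m·K/W
  R'_mineral wool = ln(0.413/0.265)/(2πk) = 0.4437/(2π·0.0334) = 2.114 m·K/W
ΣR = 0.01832 + 1.149×10^-4 + 0.9040 + 2.114 = 3.036 m·K/W
Q' = ΔT/ΣR = (376 °C − 32.9 °C)/3.036 = 113.0 W/m
From the inner boundary to the vermiculite board/mineral wool interface, ΣR_partial = 0.9224 m·K/W.
T_interface = T_in − Q'·ΣR_partial = 376 °C − (113.0)(0.9224) = 272 °C

T = 272 °C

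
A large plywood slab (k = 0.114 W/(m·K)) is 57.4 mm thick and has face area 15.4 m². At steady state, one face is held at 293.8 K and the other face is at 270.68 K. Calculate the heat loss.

Q = 707 W

Q = kA·ΔT/L = 0.114 × 15.4 × |293.8 K − 270.68 K| / 0.0574 = 707 W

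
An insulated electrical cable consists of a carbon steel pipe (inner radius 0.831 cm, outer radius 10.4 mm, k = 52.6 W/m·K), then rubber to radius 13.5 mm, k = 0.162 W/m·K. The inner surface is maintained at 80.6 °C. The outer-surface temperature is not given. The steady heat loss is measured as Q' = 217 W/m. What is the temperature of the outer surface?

Series resistances:
  R'_carbon steel = ln(0.0104/0.00831)/(2πk) = 0.2243/(2π·52.6) = 6.788×10^-4 m·K/W
  R'_rubber = ln(0.0135/0.0104)/(2πk) = 0.2609/(2π·0.162) = 0.2563 m·K/W
ΣR = 0.2570 m·K/W
ΔT = Q'·ΣR = 217 × 0.2570 = 55.77 K
Heat flows outward, so T_out = T_in − ΔT = 80.6 − 55.77 = 24.8 °C

T_out = 24.8 °C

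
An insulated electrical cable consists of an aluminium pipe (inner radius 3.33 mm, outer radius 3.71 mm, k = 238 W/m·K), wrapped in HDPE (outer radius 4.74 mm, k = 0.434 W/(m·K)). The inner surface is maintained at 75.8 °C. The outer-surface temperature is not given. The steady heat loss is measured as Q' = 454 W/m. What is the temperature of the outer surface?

Series resistances:
  R'_aluminium = ln(0.00371/0.00333)/(2πk) = 0.1081/(2π·238) = 7.226×10^-5 m·K/W
  R'_HDPE = ln(0.00474/0.00371)/(2πk) = 0.2450/(2π·0.434) = 0.08985 m·K/W
ΣR = 0.08992 m·K/W
ΔT = Q'·ΣR = 454 × 0.08992 = 40.82 K
Heat flows outward, so T_out = T_in − ΔT = 75.8 − 40.82 = 35.0 °C

T_out = 35.0 °C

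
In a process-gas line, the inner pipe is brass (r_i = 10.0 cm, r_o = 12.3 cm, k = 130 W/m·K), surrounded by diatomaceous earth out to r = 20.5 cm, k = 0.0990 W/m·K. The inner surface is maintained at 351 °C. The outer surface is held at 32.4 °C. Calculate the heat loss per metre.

Series thermal resistances, inner to outer:
  R'_brass = ln(0.123/0.100)/(2πk) = 0.2070/(2π·130) = 2.534×10^-4 m·K/W
  R'_diatomaceous earth = ln(0.205/0.123)/(2πk) = 0.5108/(2π·0.0990) = 0.8212 m·K/W
ΣR = 2.534×10^-4 + 0.8212 = 0.8215 m·K/W
Q' = ΔT/ΣR = (351 °C − 32.4 °C)/0.8215 = 388 W/m

Q' = 388 W/m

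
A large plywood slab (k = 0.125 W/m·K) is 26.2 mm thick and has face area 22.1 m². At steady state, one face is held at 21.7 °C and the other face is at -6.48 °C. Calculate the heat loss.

Q = 2970 W

Q = kA·ΔT/L = 0.125 × 22.1 × |21.7 °C − -6.48 °C| / 0.0262 = 2970 W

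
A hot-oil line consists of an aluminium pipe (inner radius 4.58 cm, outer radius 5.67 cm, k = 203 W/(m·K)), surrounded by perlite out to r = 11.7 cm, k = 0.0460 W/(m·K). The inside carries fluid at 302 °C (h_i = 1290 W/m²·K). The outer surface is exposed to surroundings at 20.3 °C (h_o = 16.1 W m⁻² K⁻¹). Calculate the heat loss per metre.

Q' = 109 W/m

Treat each layer as a resistance in series:
  R'_conv,in = 1/(2πr h) = 1/(2π·0.0458·1290) = 0.002694 m·K/W
  R'_aluminium = ln(0.0567/0.0458)/(2πk) = 0.2135/(2π·203) = 1.674×10^-4 m·K/W
  R'_perlite = ln(0.117/0.0567)/(2πk) = 0.7244/(2π·0.0460) = 2.506 m·K/W
  R'_conv,out = 1/(2πr h) = 1/(2π·0.117·16.1) = 0.08449 m·K/W
ΣR = 0.002694 + 1.674×10^-4 + 2.506 + 0.08449 = 2.593 m·K/W
Q' = ΔT/ΣR = (302 °C − 20.3 °C)/2.593 = 109 W/m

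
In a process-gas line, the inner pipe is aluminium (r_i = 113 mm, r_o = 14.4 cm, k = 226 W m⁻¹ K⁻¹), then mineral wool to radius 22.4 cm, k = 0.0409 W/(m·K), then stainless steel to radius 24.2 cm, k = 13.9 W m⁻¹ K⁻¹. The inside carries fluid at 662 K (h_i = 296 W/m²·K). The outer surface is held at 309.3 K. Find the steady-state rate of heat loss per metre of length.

Q' = 204 W/m

Treat each layer as a resistance in series:
  R'_conv,in = 1/(2πr h) = 1/(2π·0.113·296) = 0.004758 m·K/W
  R'_aluminium = ln(0.144/0.113)/(2πk) = 0.2424/(2π·226) = 1.707×10^-4 m·K/W
  R'_mineral wool = ln(0.224/0.144)/(2πk) = 0.4418/(2π·0.0409) = 1.719 m·K/W
  R'_stainless steel = ln(0.242/0.224)/(2πk) = 0.07729/(2π·13.9) = 8.850×10^-4 m·K/W
ΣR = 0.004758 + 1.707×10^-4 + 1.719 + 8.850×10^-4 = 1.725 m·K/W
Q' = ΔT/ΣR = (662 K − 309.3 K)/1.725 = 204 W/m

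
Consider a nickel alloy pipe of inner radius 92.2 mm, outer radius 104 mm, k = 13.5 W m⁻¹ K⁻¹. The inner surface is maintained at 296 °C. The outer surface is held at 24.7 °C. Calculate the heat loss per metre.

Q' = 191 kW/m

Q' = 2πk·ΔT/ln(r₂/r₁) = 2π × 13.5 × 271.3 / ln(0.104/0.0922) = 1.91×10^5 W/m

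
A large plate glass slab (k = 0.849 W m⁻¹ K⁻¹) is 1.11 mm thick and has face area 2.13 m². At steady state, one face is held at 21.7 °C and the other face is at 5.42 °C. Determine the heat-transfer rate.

Q = 26.5 kW

Q = kA·ΔT/L = 0.849 × 2.13 × |21.7 °C − 5.42 °C| / 0.00111 = 26500 W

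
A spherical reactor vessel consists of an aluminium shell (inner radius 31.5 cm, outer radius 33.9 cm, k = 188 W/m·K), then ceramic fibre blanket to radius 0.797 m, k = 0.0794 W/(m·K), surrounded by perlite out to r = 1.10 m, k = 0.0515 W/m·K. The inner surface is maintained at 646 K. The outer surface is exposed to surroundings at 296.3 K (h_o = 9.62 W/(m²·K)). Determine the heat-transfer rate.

Q = 156 W

Treat each layer as a resistance in series:
  R_aluminium = (1/0.315 − 1/0.339)/(4πk) = 0.2248/(4π·188) = 9.513×10^-5 K/W
  R_ceramic fibre blanket = (1/0.339 − 1/0.797)/(4πk) = 1.695/(4π·0.0794) = 1.699 K/W
  R_perlite = (1/0.797 − 1/1.10)/(4πk) = 0.3456/(4π·0.0515) = 0.5340 K/W
  R_conv,out = 1/(4πr²h) = 1/(4π·1.10²·9.62) = 0.006836 K/W
ΣR = 9.513×10^-5 + 1.699 + 0.5340 + 0.006836 = 2.240 K/W
Q = ΔT/ΣR = (646 K − 296.3 K)/2.240 = 156 W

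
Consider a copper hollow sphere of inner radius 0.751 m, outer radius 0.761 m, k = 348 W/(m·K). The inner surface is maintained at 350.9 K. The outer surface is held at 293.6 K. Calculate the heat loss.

Q = 4πk·ΔT/(1/r₁ − 1/r₂) = 4π × 348 × 57.3 / (1/0.751 − 1/0.761) = 1.43×10^7 W

Q = 14300 kW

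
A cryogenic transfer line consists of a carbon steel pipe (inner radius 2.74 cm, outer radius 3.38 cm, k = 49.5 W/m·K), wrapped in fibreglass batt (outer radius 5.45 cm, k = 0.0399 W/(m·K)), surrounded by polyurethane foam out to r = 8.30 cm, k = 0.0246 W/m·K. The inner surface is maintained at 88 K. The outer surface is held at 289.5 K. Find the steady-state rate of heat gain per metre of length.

Resistance network (inner→outer):
  R'_carbon steel = ln(0.0338/0.0274)/(2πk) = 0.2099/(2π·49.5) = 6.749×10^-4 m·K/W
  R'_fibreglass batt = ln(0.0545/0.0338)/(2πk) = 0.4777/(2π·0.0399) = 1.906 m·K/W
  R'_polyurethane foam = ln(0.0830/0.0545)/(2πk) = 0.4206/(2π·0.0246) = 2.721 m·K/W
ΣR = 6.749×10^-4 + 1.906 + 2.721 = 4.628 m·K/W
Q' = ΔT/ΣR = (88 K − 289.5 K)/4.628 = -43.5 W/m
(Negative Q' ⇒ heat flows inward; heat gain = 43.5 W/m.)

Q' = 43.5 W/m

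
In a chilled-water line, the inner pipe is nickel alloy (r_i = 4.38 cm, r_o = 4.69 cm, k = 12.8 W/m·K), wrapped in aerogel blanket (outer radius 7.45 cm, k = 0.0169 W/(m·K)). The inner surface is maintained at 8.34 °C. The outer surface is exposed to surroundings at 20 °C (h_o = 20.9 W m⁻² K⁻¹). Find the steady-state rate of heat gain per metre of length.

Resistance network (inner→outer):
  R'_nickel alloy = ln(0.0469/0.0438)/(2πk) = 0.06838/(2π·12.8) = 8.503×10^-4 m·K/W
  R'_aerogel blanket = ln(0.0745/0.0469)/(2πk) = 0.4628/(2π·0.0169) = 4.358 m·K/W
  R'_conv,out = 1/(2πr h) = 1/(2π·0.0745·20.9) = 0.1022 m·K/W
ΣR = 8.503×10^-4 + 4.358 + 0.1022 = 4.461 m·K/W
Q' = ΔT/ΣR = (8.34 °C − 20 °C)/4.461 = -2.61 W/m
(Negative Q' ⇒ heat flows inward; heat gain = 2.61 W/m.)

Q' = 2.61 W/m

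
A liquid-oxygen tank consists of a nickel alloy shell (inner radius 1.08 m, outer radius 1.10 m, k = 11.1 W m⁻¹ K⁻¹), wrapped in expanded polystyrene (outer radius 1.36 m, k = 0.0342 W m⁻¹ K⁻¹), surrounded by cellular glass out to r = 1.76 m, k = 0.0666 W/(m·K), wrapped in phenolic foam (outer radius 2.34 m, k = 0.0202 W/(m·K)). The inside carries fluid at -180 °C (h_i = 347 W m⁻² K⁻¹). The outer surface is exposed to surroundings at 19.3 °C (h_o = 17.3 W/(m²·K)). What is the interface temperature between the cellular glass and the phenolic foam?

T = -76.2 °C

Treat each layer as a resistance in series:
  R_conv,in = 1/(4πr²h) = 1/(4π·1.08²·347) = 1.966×10^-4 K/W
  R_nickel alloy = (1/1.08 − 1/1.10)/(4πk) = 0.01684/(4π·11.1) = 1.207×10^-4 K/W
  R_expanded polystyrene = (1/1.10 − 1/1.36)/(4πk) = 0.1738/(4π·0.0342) = 0.4044 K/W
  R_cellular glass = (1/1.36 − 1/1.76)/(4πk) = 0.1671/(4π·0.0666) = 0.1997 K/W
  R_phenolic foam = (1/1.76 − 1/2.34)/(4πk) = 0.1408/(4π·0.0202) = 0.5548 K/W
  R_conv,out = 1/(4πr²h) = 1/(4π·2.34²·17.3) = 8.401×10^-4 K/W
ΣR = 1.966×10^-4 + 1.207×10^-4 + 0.4044 + 0.1997 + 0.5548 + 8.401×10^-4 = 1.160 K/W
Q = ΔT/ΣR = (-180 °C − 19.3 °C)/1.160 = -171.8 W
From the inner boundary to the cellular glass/phenolic foam interface, ΣR_partial = 0.6044 K/W.
T_interface = T_in − Q·ΣR_partial = -180 °C − (-171.8)(0.6044) = -76.2 °C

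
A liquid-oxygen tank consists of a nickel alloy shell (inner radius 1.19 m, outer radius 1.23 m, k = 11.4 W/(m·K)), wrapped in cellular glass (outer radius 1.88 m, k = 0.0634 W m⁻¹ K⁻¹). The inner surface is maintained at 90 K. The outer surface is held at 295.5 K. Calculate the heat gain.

Q = 582 W

Treat each layer as a resistance in series:
  R_nickel alloy = (1/1.19 − 1/1.23)/(4πk) = 0.02733/(4π·11.4) = 1.908×10^-4 K/W
  R_cellular glass = (1/1.23 − 1/1.88)/(4πk) = 0.2811/(4π·0.0634) = 0.3528 K/W
ΣR = 1.908×10^-4 + 0.3528 = 0.3530 K/W
Q = ΔT/ΣR = (90 K − 295.5 K)/0.3530 = -582 W
(Negative Q ⇒ heat flows inward; heat gain = 582 W.)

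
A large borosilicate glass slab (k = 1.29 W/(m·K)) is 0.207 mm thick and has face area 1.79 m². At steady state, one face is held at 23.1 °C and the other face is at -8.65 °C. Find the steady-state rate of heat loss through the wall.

Q = kA·ΔT/L = 1.29 × 1.79 × |23.1 °C − -8.65 °C| / 2.07×10^-4 = 3.54×10^5 W

Q = 3.54×10^5 W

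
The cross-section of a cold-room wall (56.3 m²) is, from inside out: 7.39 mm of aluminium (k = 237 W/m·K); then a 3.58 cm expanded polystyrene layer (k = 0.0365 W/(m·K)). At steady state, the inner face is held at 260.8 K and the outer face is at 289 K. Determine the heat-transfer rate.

Resistance network (inner→outer):
  R_aluminium = L/(kA) = 0.00739/(237·56.3) = 5.538×10^-7 K/W
  R_expanded polystyrene = L/(kA) = 0.0358/(0.0365·56.3) = 0.01742 K/W
ΣR = 5.538×10^-7 + 0.01742 = 0.01742 K/W
Q = ΔT/ΣR = (260.8 K − 289 K)/0.01742 = -1620 W
(Negative Q ⇒ heat flows inward; heat gain = 1620 W.)

Q = 1620 W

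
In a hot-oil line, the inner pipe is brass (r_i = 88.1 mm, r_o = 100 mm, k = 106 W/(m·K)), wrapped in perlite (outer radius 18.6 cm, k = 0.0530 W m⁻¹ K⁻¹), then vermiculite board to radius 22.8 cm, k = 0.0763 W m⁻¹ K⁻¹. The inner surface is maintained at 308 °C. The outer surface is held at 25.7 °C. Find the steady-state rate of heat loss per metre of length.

Treat each layer as a resistance in series:
  R'_brass = ln(0.100/0.0881)/(2πk) = 0.1267/(2π·106) = 1.902×10^-4 m·K/W
  R'_perlite = ln(0.186/0.100)/(2πk) = 0.6206/(2π·0.0530) = 1.864 m·K/W
  R'_vermiculite board = ln(0.228/0.186)/(2πk) = 0.2036/(2π·0.0763) = 0.4247 m·K/W
ΣR = 1.902×10^-4 + 1.864 + 0.4247 = 2.289 m·K/W
Q' = ΔT/ΣR = (308 °C − 25.7 °C)/2.289 = 123 W/m

Q' = 123 W/m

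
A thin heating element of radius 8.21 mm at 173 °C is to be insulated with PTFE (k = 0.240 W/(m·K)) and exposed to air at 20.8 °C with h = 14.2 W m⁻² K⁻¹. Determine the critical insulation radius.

For a cylinder, r_cr = k_ins/h = 0.240/14.2 = 0.0169 m = 1.69 cm

r_cr = 1.69 cm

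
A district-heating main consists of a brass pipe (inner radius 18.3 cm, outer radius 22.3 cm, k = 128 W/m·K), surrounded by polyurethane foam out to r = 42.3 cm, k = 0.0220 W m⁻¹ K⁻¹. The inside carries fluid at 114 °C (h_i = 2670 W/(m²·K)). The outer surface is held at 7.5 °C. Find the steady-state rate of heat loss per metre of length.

Resistance network (inner→outer):
  R'_conv,in = 1/(2πr h) = 1/(2π·0.183·2670) = 3.257×10^-4 m·K/W
  R'_brass = ln(0.223/0.183)/(2πk) = 0.1977/(2π·128) = 2.458×10^-4 m·K/W
  R'_polyurethane foam = ln(0.423/0.223)/(2πk) = 0.6402/(2π·0.0220) = 4.631 m·K/W
ΣR = 3.257×10^-4 + 2.458×10^-4 + 4.631 = 4.632 m·K/W
Q' = ΔT/ΣR = (114 °C − 7.5 °C)/4.632 = 23.0 W/m

Q' = 23.0 W/m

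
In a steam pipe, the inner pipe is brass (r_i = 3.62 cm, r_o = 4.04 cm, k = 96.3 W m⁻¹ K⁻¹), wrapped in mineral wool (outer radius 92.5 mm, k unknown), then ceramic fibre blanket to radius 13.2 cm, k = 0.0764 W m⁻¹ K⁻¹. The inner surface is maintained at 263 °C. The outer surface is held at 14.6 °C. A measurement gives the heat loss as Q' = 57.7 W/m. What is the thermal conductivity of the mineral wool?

ΣR = ΔT/Q' = |263 − 14.6|/57.7 = 4.305 m·K/W
Known resistances:
  R'_brass = ln(0.0404/0.0362)/(2πk) = 0.1098/(2π·96.3) = 1.814×10^-4 m·K/W
  R'_ceramic fibre blanket = ln(0.132/0.0925)/(2πk) = 0.3556/(2π·0.0764) = 0.7408 m·K/W
R_mineral wool = ΣR − ΣR_known = 4.305 − 0.7410 = 3.564 m·K/W
ln(r₂/r₁)/(2πk) = 3.564 ⇒ k = 0.8284/(2π·3.564) = 0.0370 W/m·K

k = 0.0370 W/m·K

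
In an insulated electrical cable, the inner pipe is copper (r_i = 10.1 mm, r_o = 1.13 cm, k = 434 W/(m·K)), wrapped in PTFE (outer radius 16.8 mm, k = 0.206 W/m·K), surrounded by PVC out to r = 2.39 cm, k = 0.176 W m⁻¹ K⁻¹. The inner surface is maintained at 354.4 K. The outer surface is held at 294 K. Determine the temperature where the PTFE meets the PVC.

Resistance network (inner→outer):
  R'_copper = ln(0.0113/0.0101)/(2πk) = 0.1123/(2π·434) = 4.117×10^-5 m·K/W
  R'_PTFE = ln(0.0168/0.0113)/(2πk) = 0.3966/(2π·0.206) = 0.3064 m·K/W
  R'_PVC = ln(0.0239/0.0168)/(2πk) = 0.3525/(2π·0.176) = 0.3188 m·K/W
ΣR = 4.117×10^-5 + 0.3064 + 0.3188 = 0.6252 m·K/W
Q' = ΔT/ΣR = (354.4 K − 294 K)/0.6252 = 96.61 W/m
From the inner boundary to the PTFE/PVC interface, ΣR_partial = 0.3064 m·K/W.
T_interface = T_in − Q'·ΣR_partial = 354.4 K − (96.61)(0.3064) = 324.8 K

T = 324.8 K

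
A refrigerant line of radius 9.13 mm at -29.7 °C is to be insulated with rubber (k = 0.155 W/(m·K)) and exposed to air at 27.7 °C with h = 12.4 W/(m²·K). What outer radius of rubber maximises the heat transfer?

For a cylinder, r_cr = k_ins/h = 0.155/12.4 = 0.0125 m = 1.25 cm

r_cr = 1.25 cm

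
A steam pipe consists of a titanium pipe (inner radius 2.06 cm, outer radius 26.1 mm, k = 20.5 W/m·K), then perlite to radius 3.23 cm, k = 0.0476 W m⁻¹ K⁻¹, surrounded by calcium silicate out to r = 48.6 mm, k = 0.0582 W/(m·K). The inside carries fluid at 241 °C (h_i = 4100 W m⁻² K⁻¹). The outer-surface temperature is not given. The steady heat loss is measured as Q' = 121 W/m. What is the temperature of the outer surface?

Series resistances:
  R'_conv,in = 1/(2πr h) = 1/(2π·0.0206·4100) = 0.001884 m·K/W
  R'_titanium = ln(0.0261/0.0206)/(2πk) = 0.2366/(2π·20.5) = 0.001837 m·K/W
  R'_perlite = ln(0.0323/0.0261)/(2πk) = 0.2131/(2π·0.0476) = 0.7126 m·K/W
  R'_calcium silicate = ln(0.0486/0.0323)/(2πk) = 0.4086/(2π·0.0582) = 1.117 m·K/W
ΣR = 1.834 m·K/W
ΔT = Q'·ΣR = 121 × 1.834 = 221.9 K
Heat flows outward, so T_out = T_in − ΔT = 241 − 221.9 = 19.1 °C

T_out = 19.1 °C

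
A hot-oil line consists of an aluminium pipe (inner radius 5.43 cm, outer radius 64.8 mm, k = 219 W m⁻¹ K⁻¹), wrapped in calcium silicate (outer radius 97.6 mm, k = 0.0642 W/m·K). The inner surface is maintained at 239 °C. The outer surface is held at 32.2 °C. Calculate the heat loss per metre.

Q' = 204 W/m

Resistance network (inner→outer):
  R'_aluminium = ln(0.0648/0.0543)/(2πk) = 0.1768/(2π·219) = 1.285×10^-4 m·K/W
  R'_calcium silicate = ln(0.0976/0.0648)/(2πk) = 0.4096/(2π·0.0642) = 1.015 m·K/W
ΣR = 1.285×10^-4 + 1.015 = 1.015 m·K/W
Q' = ΔT/ΣR = (239 °C − 32.2 °C)/1.015 = 204 W/m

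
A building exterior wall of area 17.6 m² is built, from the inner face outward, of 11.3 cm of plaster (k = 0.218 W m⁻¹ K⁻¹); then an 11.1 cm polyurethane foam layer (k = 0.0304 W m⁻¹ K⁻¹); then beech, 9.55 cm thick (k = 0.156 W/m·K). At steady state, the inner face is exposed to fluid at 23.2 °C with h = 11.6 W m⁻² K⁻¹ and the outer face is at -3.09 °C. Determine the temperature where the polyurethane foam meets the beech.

T = 0.22 °C

Resistance network (inner→outer):
  R_conv,in = 1/(hA) = 1/(11.6·17.6) = 0.004898 K/W
  R_plaster = L/(kA) = 0.113/(0.218·17.6) = 0.02945 K/W
  R_polyurethane foam = L/(kA) = 0.111/(0.0304·17.6) = 0.2075 K/W
  R_beech = L/(kA) = 0.0955/(0.156·17.6) = 0.03478 K/W
ΣR = 0.004898 + 0.02945 + 0.2075 + 0.03478 = 0.2766 K/W
Q = ΔT/ΣR = (23.2 °C − -3.09 °C)/0.2766 = 95.05 W
From the inner boundary to the polyurethane foam/beech interface, ΣR_partial = 0.2418 K/W.
T_interface = T_in − Q·ΣR_partial = 23.2 °C − (95.05)(0.2418) = 0.22 °C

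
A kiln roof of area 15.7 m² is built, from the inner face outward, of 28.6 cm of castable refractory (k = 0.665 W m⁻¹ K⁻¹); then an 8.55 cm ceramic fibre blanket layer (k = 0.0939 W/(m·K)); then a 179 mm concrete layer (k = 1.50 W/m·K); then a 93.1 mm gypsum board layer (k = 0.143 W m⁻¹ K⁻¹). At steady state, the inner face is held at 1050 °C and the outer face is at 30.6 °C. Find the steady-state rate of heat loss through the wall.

Resistance network (inner→outer):
  R_castable refractory = L/(kA) = 0.286/(0.665·15.7) = 0.02739 K/W
  R_ceramic fibre blanket = L/(kA) = 0.0855/(0.0939·15.7) = 0.05800 K/W
  R_concrete = L/(kA) = 0.179/(1.50·15.7) = 0.007601 K/W
  R_gypsum board = L/(kA) = 0.0931/(0.143·15.7) = 0.04147 K/W
ΣR = 0.02739 + 0.05800 + 0.007601 + 0.04147 = 0.1345 K/W
Q = ΔT/ΣR = (1050 °C − 30.6 °C)/0.1345 = 7580 W

Q = 7580 W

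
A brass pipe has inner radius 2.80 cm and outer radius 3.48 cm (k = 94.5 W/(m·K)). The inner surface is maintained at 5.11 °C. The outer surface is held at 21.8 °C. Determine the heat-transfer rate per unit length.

Q' = 45600 W/m

Q' = 2πk·ΔT/ln(r₂/r₁) = 2π × 94.5 × 16.69 / ln(0.0348/0.0280) = 45600 W/m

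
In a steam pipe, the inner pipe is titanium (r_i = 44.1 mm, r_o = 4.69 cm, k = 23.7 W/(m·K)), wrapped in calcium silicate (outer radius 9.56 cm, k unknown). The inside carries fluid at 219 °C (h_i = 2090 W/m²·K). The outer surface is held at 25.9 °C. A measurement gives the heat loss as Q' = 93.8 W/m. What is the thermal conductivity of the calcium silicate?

k = 0.0551 W/m·K

ΣR = ΔT/Q' = |219 − 25.9|/93.8 = 2.059 m·K/W
Known resistances:
  R'_conv,in = 1/(2πr h) = 1/(2π·0.0441·2090) = 0.001727 m·K/W
  R'_titanium = ln(0.0469/0.0441)/(2πk) = 0.06156/(2π·23.7) = 4.134×10^-4 m·K/W
R_calcium silicate = ΣR − ΣR_known = 2.059 − 0.002140 = 2.057 m·K/W
ln(r₂/r₁)/(2πk) = 2.057 ⇒ k = 0.7122/(2π·2.057) = 0.0551 W/m·K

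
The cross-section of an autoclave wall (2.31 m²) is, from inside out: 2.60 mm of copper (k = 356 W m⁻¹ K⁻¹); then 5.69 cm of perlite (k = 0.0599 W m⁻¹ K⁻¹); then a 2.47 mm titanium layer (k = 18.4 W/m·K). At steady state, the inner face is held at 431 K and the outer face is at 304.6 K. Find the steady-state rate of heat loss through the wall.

Series thermal resistances, inner to outer:
  R_copper = L/(kA) = 0.00260/(356·2.31) = 3.162×10^-6 K/W
  R_perlite = L/(kA) = 0.0569/(0.0599·2.31) = 0.4112 K/W
  R_titanium = L/(kA) = 0.00247/(18.4·2.31) = 5.811×10^-5 K/W
ΣR = 3.162×10^-6 + 0.4112 + 5.811×10^-5 = 0.4113 K/W
Q = ΔT/ΣR = (431 K − 304.6 K)/0.4113 = 307 W

Q = 307 W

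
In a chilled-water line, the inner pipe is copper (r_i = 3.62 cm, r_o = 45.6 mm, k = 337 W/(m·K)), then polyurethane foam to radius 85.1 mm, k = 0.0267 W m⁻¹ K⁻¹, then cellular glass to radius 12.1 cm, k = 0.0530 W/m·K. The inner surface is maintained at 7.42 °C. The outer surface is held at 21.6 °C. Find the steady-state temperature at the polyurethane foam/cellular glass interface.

Resistance network (inner→outer):
  R'_copper = ln(0.0456/0.0362)/(2πk) = 0.2308/(2π·337) = 1.090×10^-4 m·K/W
  R'_polyurethane foam = ln(0.0851/0.0456)/(2πk) = 0.6239/(2π·0.0267) = 3.719 m·K/W
  R'_cellular glass = ln(0.121/0.0851)/(2πk) = 0.3520/(2π·0.0530) = 1.057 m·K/W
ΣR = 1.090×10^-4 + 3.719 + 1.057 = 4.776 m·K/W
Q' = ΔT/ΣR = (7.42 °C − 21.6 °C)/4.776 = -2.969 W/m
From the inner boundary to the polyurethane foam/cellular glass interface, ΣR_partial = 3.719 m·K/W.
T_interface = T_in − Q'·ΣR_partial = 7.42 °C − (-2.969)(3.719) = 18.5 °C

T = 18.5 °C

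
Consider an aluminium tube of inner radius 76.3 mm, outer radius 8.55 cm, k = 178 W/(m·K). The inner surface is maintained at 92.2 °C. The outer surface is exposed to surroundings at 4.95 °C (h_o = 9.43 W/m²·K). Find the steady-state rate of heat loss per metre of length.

Q' = 442 W/m

Resistance network (inner→outer):
  R'_aluminium = ln(0.0855/0.0763)/(2πk) = 0.1138/(2π·178) = 1.018×10^-4 m·K/W
  R'_conv,out = 1/(2πr h) = 1/(2π·0.0855·9.43) = 0.1974 m·K/W
ΣR = 1.018×10^-4 + 0.1974 = 0.1975 m·K/W
Q' = ΔT/ΣR = (92.2 °C − 4.95 °C)/0.1975 = 442 W/m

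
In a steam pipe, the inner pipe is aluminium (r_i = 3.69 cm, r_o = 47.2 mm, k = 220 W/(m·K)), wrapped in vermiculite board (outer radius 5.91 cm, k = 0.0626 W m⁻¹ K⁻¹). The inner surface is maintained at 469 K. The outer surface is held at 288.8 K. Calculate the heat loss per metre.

Treat each layer as a resistance in series:
  R'_aluminium = ln(0.0472/0.0369)/(2πk) = 0.2462/(2π·220) = 1.781×10^-4 m·K/W
  R'_vermiculite board = ln(0.0591/0.0472)/(2πk) = 0.2248/(2π·0.0626) = 0.5716 m·K/W
ΣR = 1.781×10^-4 + 0.5716 = 0.5718 m·K/W
Q' = ΔT/ΣR = (469 K − 288.8 K)/0.5718 = 315 W/m

Q' = 315 W/m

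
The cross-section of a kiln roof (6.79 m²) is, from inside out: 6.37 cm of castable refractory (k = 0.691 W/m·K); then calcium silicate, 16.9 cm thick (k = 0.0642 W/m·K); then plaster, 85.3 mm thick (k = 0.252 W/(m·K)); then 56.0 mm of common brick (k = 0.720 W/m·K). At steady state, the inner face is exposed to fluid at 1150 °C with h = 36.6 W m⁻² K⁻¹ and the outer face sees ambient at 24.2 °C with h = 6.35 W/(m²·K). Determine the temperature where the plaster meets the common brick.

T = 104 °C

Resistance network (inner→outer):
  R_conv,in = 1/(hA) = 1/(36.6·6.79) = 0.004024 K/W
  R_castable refractory = L/(kA) = 0.0637/(0.691·6.79) = 0.01358 K/W
  R_calcium silicate = L/(kA) = 0.169/(0.0642·6.79) = 0.3877 K/W
  R_plaster = L/(kA) = 0.0853/(0.252·6.79) = 0.04985 K/W
  R_common brick = L/(kA) = 0.0560/(0.720·6.79) = 0.01145 K/W
  R_conv,out = 1/(hA) = 1/(6.35·6.79) = 0.02319 K/W
ΣR = 0.004024 + 0.01358 + 0.3877 + 0.04985 + 0.01145 + 0.02319 = 0.4898 K/W
Q = ΔT/ΣR = (1150 °C − 24.2 °C)/0.4898 = 2298 W
From the inner boundary to the plaster/common brick interface, ΣR_partial = 0.4552 K/W.
T_interface = T_in − Q·ΣR_partial = 1150 °C − (2298)(0.4552) = 104 °C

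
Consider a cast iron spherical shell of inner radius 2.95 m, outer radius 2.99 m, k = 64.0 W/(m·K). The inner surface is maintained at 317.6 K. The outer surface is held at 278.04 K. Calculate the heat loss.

Q = 4πk·ΔT/(1/r₁ − 1/r₂) = 4π × 64.0 × 39.56 / (1/2.95 − 1/2.99) = 7.02×10^6 W

Q = 7.02×10^6 W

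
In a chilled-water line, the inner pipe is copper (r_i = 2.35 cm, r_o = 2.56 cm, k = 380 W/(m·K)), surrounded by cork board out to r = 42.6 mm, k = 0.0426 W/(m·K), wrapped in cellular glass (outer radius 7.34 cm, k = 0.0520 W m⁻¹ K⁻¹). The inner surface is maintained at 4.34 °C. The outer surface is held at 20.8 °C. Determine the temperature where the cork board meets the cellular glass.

T = 13.1 °C

Treat each layer as a resistance in series:
  R'_copper = ln(0.0256/0.0235)/(2πk) = 0.08559/(2π·380) = 3.585×10^-5 m·K/W
  R'_cork board = ln(0.0426/0.0256)/(2πk) = 0.5093/(2π·0.0426) = 1.903 m·K/W
  R'_cellular glass = ln(0.0734/0.0426)/(2πk) = 0.5441/(2π·0.0520) = 1.665 m·K/W
ΣR = 3.585×10^-5 + 1.903 + 1.665 = 3.568 m·K/W
Q' = ΔT/ΣR = (4.34 °C − 20.8 °C)/3.568 = -4.613 W/m
From the inner boundary to the cork board/cellular glass interface, ΣR_partial = 1.903 m·K/W.
T_interface = T_in − Q'·ΣR_partial = 4.34 °C − (-4.613)(1.903) = 13.1 °C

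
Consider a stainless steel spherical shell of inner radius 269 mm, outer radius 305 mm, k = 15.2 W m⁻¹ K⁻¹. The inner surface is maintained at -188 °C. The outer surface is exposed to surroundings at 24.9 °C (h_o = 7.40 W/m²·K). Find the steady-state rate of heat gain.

Resistance network (inner→outer):
  R_stainless steel = (1/0.269 − 1/0.305)/(4πk) = 0.4388/(4π·15.2) = 0.002297 K/W
  R_conv,out = 1/(4πr²h) = 1/(4π·0.305²·7.40) = 0.1156 K/W
ΣR = 0.002297 + 0.1156 = 0.1179 K/W
Q = ΔT/ΣR = (-188 °C − 24.9 °C)/0.1179 = -1810 W
(Negative Q ⇒ heat flows inward; heat gain = 1810 W.)

Q = 1810 W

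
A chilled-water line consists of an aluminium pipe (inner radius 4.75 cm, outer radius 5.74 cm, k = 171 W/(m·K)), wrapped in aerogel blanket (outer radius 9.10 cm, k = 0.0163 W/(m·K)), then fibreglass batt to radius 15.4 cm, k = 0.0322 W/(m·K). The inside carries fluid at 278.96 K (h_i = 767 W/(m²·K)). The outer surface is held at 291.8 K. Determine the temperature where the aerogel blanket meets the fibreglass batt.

T = 287.1 K

Resistance network (inner→outer):
  R'_conv,in = 1/(2πr h) = 1/(2π·0.0475·767) = 0.004368 m·K/W
  R'_aluminium = ln(0.0574/0.0475)/(2πk) = 0.1893/(2π·171) = 1.762×10^-4 m·K/W
  R'_aerogel blanket = ln(0.0910/0.0574)/(2πk) = 0.4608/(2π·0.0163) = 4.499 m·K/W
  R'_fibreglass batt = ln(0.154/0.0910)/(2πk) = 0.5261/(2π·0.0322) = 2.600 m·K/W
ΣR = 0.004368 + 1.762×10^-4 + 4.499 + 2.600 = 7.104 m·K/W
Q' = ΔT/ΣR = (278.96 K − 291.8 K)/7.104 = -1.807 W/m
From the inner boundary to the aerogel blanket/fibreglass batt interface, ΣR_partial = 4.504 m·K/W.
T_interface = T_in − Q'·ΣR_partial = 278.96 K − (-1.807)(4.504) = 287.1 K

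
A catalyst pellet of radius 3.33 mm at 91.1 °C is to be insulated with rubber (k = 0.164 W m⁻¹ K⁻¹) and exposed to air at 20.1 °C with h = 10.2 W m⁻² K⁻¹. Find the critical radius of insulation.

For a sphere, r_cr = 2k_ins/h = 2·0.164/10.2 = 0.0322 m = 3.22 cm

r_cr = 3.22 cm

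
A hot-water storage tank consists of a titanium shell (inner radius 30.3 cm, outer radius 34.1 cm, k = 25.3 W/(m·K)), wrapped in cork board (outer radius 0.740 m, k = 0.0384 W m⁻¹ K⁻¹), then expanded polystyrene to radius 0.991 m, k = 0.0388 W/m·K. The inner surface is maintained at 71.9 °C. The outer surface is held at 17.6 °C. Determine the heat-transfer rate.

Treat each layer as a resistance in series:
  R_titanium = (1/0.303 − 1/0.341)/(4πk) = 0.3678/(4π·25.3) = 0.001157 K/W
  R_cork board = (1/0.341 − 1/0.740)/(4πk) = 1.581/(4π·0.0384) = 3.277 K/W
  R_expanded polystyrene = (1/0.740 − 1/0.991)/(4πk) = 0.3423/(4π·0.0388) = 0.7020 K/W
ΣR = 0.001157 + 3.277 + 0.7020 = 3.980 K/W
Q = ΔT/ΣR = (71.9 °C − 17.6 °C)/3.980 = 13.6 W

Q = 13.6 W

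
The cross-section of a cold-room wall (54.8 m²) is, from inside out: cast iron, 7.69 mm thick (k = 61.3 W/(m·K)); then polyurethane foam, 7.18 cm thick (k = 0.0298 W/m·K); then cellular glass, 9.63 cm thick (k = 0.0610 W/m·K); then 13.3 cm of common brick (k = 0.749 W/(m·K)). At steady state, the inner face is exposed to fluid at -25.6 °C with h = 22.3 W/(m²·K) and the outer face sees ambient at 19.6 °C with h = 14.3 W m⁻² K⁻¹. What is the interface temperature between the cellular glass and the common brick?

Series thermal resistances, inner to outer:
  R_conv,in = 1/(hA) = 1/(22.3·54.8) = 8.183×10^-4 K/W
  R_cast iron = L/(kA) = 0.00769/(61.3·54.8) = 2.289×10^-6 K/W
  R_polyurethane foam = L/(kA) = 0.0718/(0.0298·54.8) = 0.04397 K/W
  R_cellular glass = L/(kA) = 0.0963/(0.0610·54.8) = 0.02881 K/W
  R_common brick = L/(kA) = 0.133/(0.749·54.8) = 0.003240 K/W
  R_conv,out = 1/(hA) = 1/(14.3·54.8) = 0.001276 K/W
ΣR = 8.183×10^-4 + 2.289×10^-6 + 0.04397 + 0.02881 + 0.003240 + 0.001276 = 0.07812 K/W
Q = ΔT/ΣR = (-25.6 °C − 19.6 °C)/0.07812 = -578.6 W
From the inner boundary to the cellular glass/common brick interface, ΣR_partial = 0.07360 K/W.
T_interface = T_in − Q·ΣR_partial = -25.6 °C − (-578.6)(0.07360) = 17.0 °C

T = 17.0 °C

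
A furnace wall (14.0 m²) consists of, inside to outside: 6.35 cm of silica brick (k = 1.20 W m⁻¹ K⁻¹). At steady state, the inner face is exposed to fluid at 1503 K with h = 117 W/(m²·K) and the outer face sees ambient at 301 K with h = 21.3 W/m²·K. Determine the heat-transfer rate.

Series thermal resistances, inner to outer:
  R_conv,in = 1/(hA) = 1/(117·14.0) = 6.105×10^-4 K/W
  R_silica brick = L/(kA) = 0.0635/(1.20·14.0) = 0.003780 K/W
  R_conv,out = 1/(hA) = 1/(21.3·14.0) = 0.003353 K/W
ΣR = 6.105×10^-4 + 0.003780 + 0.003353 = 0.007744 K/W
Q = ΔT/ΣR = (1503 K − 301 K)/0.007744 = 1.55×10^5 W

Q = 155 kW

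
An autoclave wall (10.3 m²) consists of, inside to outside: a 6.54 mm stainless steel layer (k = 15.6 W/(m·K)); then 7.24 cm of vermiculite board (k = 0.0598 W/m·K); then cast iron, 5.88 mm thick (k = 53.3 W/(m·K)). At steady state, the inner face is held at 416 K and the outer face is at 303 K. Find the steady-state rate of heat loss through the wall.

Treat each layer as a resistance in series:
  R_stainless steel = L/(kA) = 0.00654/(15.6·10.3) = 4.070×10^-5 K/W
  R_vermiculite board = L/(kA) = 0.0724/(0.0598·10.3) = 0.1175 K/W
  R_cast iron = L/(kA) = 0.00588/(53.3·10.3) = 1.071×10^-5 K/W
ΣR = 4.070×10^-5 + 0.1175 + 1.071×10^-5 = 0.1176 K/W
Q = ΔT/ΣR = (416 K − 303 K)/0.1176 = 961 W

Q = 961 W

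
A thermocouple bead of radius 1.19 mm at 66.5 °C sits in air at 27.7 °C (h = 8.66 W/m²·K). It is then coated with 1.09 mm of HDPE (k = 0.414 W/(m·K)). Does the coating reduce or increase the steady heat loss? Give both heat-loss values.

Critical radius for a sphere: r_cr = 2k/h = 0.0956 m = 9.56 cm.
Outer radius after coating: r₂ = 0.00119 + 0.00109 = 0.00228 m.
Since r₁ < r_cr and r₂ ≤ r_cr, the coating moves toward the maximum at r_cr — heat loss rises.
Bare: R = 1/(4πr₁²h) = 6489 K/W; Q = 38.8/6489 = 0.00598 W.
Coated: R = R_cond + R_conv = 1845 K/W; Q = 38.8/1845 = 0.0210 W.

increases: 0.00598 → 0.0210 W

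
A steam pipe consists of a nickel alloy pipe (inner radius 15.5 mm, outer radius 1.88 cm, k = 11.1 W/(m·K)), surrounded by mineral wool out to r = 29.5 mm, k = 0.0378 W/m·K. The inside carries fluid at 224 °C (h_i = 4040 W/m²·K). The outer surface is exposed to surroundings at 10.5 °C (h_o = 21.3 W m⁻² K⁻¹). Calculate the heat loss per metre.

Q' = 99.0 W/m

Resistance network (inner→outer):
  R'_conv,in = 1/(2πr h) = 1/(2π·0.0155·4040) = 0.002542 m·K/W
  R'_nickel alloy = ln(0.0188/0.0155)/(2πk) = 0.1930/(2π·11.1) = 0.002768 m·K/W
  R'_mineral wool = ln(0.0295/0.0188)/(2πk) = 0.4505/(2π·0.0378) = 1.897 m·K/W
  R'_conv,out = 1/(2πr h) = 1/(2π·0.0295·21.3) = 0.2533 m·K/W
ΣR = 0.002542 + 0.002768 + 1.897 + 0.2533 = 2.156 m·K/W
Q' = ΔT/ΣR = (224 °C − 10.5 °C)/2.156 = 99.0 W/m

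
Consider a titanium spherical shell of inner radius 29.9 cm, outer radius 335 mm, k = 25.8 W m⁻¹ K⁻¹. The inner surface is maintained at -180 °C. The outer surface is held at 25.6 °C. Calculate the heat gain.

Q = 1.85×10^5 W

Q = 4πk·ΔT/(1/r₁ − 1/r₂) = 4π × 25.8 × 205.6 / (1/0.299 − 1/0.335) = 1.85×10^5 W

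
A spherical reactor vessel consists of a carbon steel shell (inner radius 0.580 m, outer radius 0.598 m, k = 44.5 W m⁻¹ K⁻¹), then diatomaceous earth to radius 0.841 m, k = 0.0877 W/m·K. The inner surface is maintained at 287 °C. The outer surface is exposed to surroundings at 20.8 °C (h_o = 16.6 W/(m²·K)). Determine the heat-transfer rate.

Q = 598 W

Series thermal resistances, inner to outer:
  R_carbon steel = (1/0.580 − 1/0.598)/(4πk) = 0.05190/(4π·44.5) = 9.281×10^-5 K/W
  R_diatomaceous earth = (1/0.598 − 1/0.841)/(4πk) = 0.4832/(4π·0.0877) = 0.4384 K/W
  R_conv,out = 1/(4πr²h) = 1/(4π·0.841²·16.6) = 0.006778 K/W
ΣR = 9.281×10^-5 + 0.4384 + 0.006778 = 0.4453 K/W
Q = ΔT/ΣR = (287 °C − 20.8 °C)/0.4453 = 598 W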